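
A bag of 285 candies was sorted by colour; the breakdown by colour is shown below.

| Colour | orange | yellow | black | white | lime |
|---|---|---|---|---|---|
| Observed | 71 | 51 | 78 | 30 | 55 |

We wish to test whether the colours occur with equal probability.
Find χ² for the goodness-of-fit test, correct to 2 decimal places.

Under H₀ each category has probability 1/5, so each expected count is 285/5 = 57.
χ² = (71−57)²/57 + (51−57)²/57 + (78−57)²/57 + (30−57)²/57 + (55−57)²/57
   = 3.439 + 0.632 + 7.737 + 12.789 + 0.070
Sum = 24.67

24.67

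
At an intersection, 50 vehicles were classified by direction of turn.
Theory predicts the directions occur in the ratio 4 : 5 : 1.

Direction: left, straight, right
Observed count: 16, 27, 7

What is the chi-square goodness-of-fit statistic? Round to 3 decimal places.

Ratio total = 10. Expected counts: 50×4/10 = 20, 50×5/10 = 25, 50×1/10 = 5.
cat           O        E   (O−E)²/E
left         16       20     0.8000
straight     27       25     0.1600
right         7        5     0.8000
Sum = 1.760

1.760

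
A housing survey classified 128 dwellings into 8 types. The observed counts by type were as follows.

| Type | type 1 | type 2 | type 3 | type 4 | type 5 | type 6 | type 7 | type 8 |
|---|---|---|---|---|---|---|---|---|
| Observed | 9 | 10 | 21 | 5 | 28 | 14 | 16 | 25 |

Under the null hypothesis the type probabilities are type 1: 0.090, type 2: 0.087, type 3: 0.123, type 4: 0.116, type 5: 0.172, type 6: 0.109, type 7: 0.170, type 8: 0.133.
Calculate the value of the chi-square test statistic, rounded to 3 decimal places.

15.842

Expected counts E_i = n·p_i: 128×0.090 = 11.52, 128×0.087 = 11.136, 128×0.123 = 15.744, 128×0.116 = 14.848, 128×0.172 = 22.016, 128×0.109 = 13.952, 128×0.170 = 21.76, 128×0.133 = 17.024.
cat         O        E   (O−E)²/E
type 1      9    11.52     0.5513
type 2     10   11.136     0.1159
type 3     21   15.744     1.7547
type 4      5   14.848     6.5317
type 5     28   22.016     1.6265
type 6     14   13.952     0.0002
type 7     16    21.76     1.5247
type 8     25   17.024     3.7369
Sum = 15.842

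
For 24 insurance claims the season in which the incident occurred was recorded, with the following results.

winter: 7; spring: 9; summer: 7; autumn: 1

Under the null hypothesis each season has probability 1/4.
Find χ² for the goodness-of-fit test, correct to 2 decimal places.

Expected count for each of the 4 categories: 24/4 = 6.
winter: (7 − 6)²/6 = 1/6 = 0.167
spring: (9 − 6)²/6 = 9/6 = 1.500
summer: (7 − 6)²/6 = 1/6 = 0.167
autumn: (1 − 6)²/6 = 25/6 = 4.167
Sum = 6.00

6.00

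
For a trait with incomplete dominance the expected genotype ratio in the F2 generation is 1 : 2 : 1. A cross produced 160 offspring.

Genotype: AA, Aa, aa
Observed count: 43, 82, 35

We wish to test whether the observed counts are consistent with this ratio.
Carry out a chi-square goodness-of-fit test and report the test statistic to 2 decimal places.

0.90

Ratio total = 4. Expected counts: 160×1/4 = 40, 160×2/4 = 80, 160×1/4 = 40.
cat         O        E   (O−E)²/E
AA         43       40      0.225
Aa         82       80      0.050
aa         35       40      0.625
Sum = 0.90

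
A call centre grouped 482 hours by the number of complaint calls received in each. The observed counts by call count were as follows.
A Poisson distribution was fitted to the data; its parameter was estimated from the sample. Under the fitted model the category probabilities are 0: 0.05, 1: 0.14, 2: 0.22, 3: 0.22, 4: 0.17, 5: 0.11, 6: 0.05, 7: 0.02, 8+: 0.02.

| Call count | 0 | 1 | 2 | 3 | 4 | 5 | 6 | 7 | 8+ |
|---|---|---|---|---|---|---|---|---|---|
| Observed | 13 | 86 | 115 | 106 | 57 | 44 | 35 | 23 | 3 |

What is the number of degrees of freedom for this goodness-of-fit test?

7

There are k = 9 categories and 1 parameter estimated from the data, so df = 9 − 1 − 1 = 7.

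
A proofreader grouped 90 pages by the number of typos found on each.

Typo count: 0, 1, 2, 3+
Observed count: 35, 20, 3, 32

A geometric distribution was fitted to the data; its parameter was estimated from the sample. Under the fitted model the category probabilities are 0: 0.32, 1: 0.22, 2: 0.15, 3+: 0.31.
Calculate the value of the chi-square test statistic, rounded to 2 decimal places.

10.11

Expected counts E_i = n·p_i: 90×0.32 = 28.8, 90×0.22 = 19.8, 90×0.15 = 13.5, 90×0.31 = 27.9.
cat         O        E   (O−E)²/E
0          35     28.8      1.335
1          20     19.8      0.002
2           3     13.5      8.167
3+         32     27.9      0.603
Sum = 10.11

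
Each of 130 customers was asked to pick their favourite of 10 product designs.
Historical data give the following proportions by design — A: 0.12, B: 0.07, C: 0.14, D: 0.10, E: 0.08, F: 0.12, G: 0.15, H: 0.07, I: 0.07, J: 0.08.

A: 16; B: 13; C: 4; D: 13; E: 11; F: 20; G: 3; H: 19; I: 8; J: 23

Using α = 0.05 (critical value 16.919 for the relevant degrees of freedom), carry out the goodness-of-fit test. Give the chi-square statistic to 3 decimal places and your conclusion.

Expected counts E_i = n·p_i: 130×0.12 = 15.6, 130×0.07 = 9.1, 130×0.14 = 18.2, 130×0.10 = 13, 130×0.08 = 10.4, 130×0.12 = 15.6, 130×0.15 = 19.5, 130×0.07 = 9.1, 130×0.07 = 9.1, 130×0.08 = 10.4.
cat         O        E   (O−E)²/E
A          16     15.6     0.0103
B          13      9.1     1.6714
C           4     18.2    11.0791
D          13       13     0.0000
E          11     10.4     0.0346
F          20     15.6     1.2410
G           3     19.5    13.9615
H          19      9.1    10.7703
I           8      9.1     0.1330
J          23     10.4    15.2654
Sum = 54.167
df = 9. Since 54.167 > 16.919, we reject H₀.

54.167; reject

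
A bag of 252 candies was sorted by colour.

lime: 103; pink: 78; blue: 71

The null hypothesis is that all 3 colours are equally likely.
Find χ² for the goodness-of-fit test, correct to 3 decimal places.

Under H₀ each category has probability 1/3, so each expected count is 252/3 = 84.
lime: (103 − 84)²/84 = 361/84 = 4.2976
pink: (78 − 84)²/84 = 36/84 = 0.4286
blue: (71 − 84)²/84 = 169/84 = 2.0119
Sum = 6.738

6.738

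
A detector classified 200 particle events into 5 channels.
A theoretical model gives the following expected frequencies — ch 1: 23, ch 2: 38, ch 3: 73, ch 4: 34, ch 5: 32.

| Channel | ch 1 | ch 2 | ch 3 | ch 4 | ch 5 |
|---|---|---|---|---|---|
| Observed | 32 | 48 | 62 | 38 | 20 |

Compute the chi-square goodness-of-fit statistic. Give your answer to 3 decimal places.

ch 1: (32 − 23)²/23 = 81/23 = 3.5217
ch 2: (48 − 38)²/38 = 100/38 = 2.6316
ch 3: (62 − 73)²/73 = 121/73 = 1.6575
ch 4: (38 − 34)²/34 = 16/34 = 0.4706
ch 5: (20 − 32)²/32 = 144/32 = 4.5000
Sum = 12.781

12.781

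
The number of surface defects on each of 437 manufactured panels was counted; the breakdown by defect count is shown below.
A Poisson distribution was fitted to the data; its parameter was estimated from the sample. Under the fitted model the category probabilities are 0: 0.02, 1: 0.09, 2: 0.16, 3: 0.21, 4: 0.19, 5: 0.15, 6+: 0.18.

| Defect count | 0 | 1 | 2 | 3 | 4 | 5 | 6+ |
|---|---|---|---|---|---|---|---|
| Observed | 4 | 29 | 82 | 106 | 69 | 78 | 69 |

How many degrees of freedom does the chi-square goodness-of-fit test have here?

There are k = 7 categories and 1 parameter estimated from the data, so df = 7 − 1 − 1 = 5.

5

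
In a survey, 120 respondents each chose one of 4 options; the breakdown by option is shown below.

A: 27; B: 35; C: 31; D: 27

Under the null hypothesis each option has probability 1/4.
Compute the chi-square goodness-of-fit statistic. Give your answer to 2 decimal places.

Expected count for each of the 4 categories: 120/4 = 30.
A: (27 − 30)²/30 = 9/30 = 0.300
B: (35 − 30)²/30 = 25/30 = 0.833
C: (31 − 30)²/30 = 1/30 = 0.033
D: (27 − 30)²/30 = 9/30 = 0.300
Sum = 1.47

1.47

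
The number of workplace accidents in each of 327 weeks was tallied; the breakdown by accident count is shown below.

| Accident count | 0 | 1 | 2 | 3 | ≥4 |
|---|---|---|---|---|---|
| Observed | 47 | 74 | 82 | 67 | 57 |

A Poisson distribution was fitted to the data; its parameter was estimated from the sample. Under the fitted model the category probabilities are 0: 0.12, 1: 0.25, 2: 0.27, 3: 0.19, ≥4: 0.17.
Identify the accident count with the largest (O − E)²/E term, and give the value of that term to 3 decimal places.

Expected counts E_i = n·p_i: 327×0.12 = 39.24, 327×0.25 = 81.75, 327×0.27 = 88.29, 327×0.19 = 62.13, 327×0.17 = 55.59.
cat         O        E   (O−E)²/E
0          47    39.24     1.5346
1          74    81.75     0.7347
2          82    88.29     0.4481
3          67    62.13     0.3817
≥4         57    55.59     0.0358
The largest term is for 0: 1.535.

0, 1.535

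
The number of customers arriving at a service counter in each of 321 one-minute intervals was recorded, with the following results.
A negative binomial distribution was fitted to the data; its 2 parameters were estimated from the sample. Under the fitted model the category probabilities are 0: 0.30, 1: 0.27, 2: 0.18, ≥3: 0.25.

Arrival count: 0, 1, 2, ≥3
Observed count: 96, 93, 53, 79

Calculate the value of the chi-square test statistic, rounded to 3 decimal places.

Expected counts E_i = n·p_i: 321×0.30 = 96.3, 321×0.27 = 86.67, 321×0.18 = 57.78, 321×0.25 = 80.25.
cat         O        E   (O−E)²/E
0          96     96.3     0.0009
1          93    86.67     0.4623
2          53    57.78     0.3954
≥3         79    80.25     0.0195
Sum = 0.878

0.878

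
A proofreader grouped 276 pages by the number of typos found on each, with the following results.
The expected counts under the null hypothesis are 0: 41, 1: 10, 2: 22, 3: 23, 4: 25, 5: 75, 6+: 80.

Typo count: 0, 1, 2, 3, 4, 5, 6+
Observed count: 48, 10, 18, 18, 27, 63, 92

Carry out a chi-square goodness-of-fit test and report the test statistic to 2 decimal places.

cat         O        E   (O−E)²/E
0          48       41      1.195
1          10       10      0.000
2          18       22      0.727
3          18       23      1.087
4          27       25      0.160
5          63       75      1.920
6+         92       80      1.800
Sum = 6.89

6.89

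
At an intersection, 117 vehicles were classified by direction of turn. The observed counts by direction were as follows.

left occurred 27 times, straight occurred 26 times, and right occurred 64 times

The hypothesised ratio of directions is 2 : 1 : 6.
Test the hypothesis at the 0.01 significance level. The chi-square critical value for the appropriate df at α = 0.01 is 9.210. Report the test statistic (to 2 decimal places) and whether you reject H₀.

15.55; reject

Ratio total = 9. Expected counts: 117×2/9 = 26, 117×1/9 = 13, 117×6/9 = 78.
cat           O        E   (O−E)²/E
left         27       26      0.038
straight     26       13     13.000
right        64       78      2.513
Sum = 15.55
df = 2. Since 15.55 > 9.210, we reject H₀.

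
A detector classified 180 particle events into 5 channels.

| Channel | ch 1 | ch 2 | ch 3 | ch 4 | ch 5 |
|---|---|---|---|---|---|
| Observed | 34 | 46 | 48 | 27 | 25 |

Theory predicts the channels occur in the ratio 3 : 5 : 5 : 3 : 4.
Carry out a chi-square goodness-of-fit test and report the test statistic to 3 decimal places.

5.398

Ratio total = 20. Expected counts: 180×3/20 = 27, 180×5/20 = 45, 180×5/20 = 45, 180×3/20 = 27, 180×4/20 = 36.
cat         O        E   (O−E)²/E
ch 1       34       27     1.8148
ch 2       46       45     0.0222
ch 3       48       45     0.2000
ch 4       27       27     0.0000
ch 5       25       36     3.3611
Sum = 5.398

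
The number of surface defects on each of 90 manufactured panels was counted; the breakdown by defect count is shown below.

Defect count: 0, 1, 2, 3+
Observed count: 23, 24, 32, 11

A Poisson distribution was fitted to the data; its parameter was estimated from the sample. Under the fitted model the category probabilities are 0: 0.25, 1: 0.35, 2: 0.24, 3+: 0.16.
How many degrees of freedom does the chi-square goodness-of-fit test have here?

2

There are k = 4 categories and 1 parameter estimated from the data, so df = 4 − 1 − 1 = 2.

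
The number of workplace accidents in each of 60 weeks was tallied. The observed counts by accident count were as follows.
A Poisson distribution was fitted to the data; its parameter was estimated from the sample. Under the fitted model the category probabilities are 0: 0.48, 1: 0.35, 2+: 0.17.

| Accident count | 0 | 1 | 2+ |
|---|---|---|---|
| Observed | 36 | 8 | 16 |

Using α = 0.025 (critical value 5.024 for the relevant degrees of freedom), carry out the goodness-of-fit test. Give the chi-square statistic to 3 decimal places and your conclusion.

Expected counts E_i = n·p_i: 60×0.48 = 28.8, 60×0.35 = 21, 60×0.17 = 10.2.
χ² = (36−28.8)²/28.8 + (8−21)²/21 + (16−10.2)²/10.2
   = 1.8000 + 8.0476 + 3.2980
Sum = 13.146
df = 1. Since 13.146 > 5.024, we reject H₀.

13.146; reject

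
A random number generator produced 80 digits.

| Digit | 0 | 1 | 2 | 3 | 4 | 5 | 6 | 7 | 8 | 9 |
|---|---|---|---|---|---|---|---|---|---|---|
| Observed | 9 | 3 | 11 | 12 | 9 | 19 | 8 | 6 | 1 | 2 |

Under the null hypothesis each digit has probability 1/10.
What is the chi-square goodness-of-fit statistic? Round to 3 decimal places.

32.750

Under H₀ each category has probability 1/10, so each expected count is 80/10 = 8.
χ² = (9−8)²/8 + (3−8)²/8 + (11−8)²/8 + (12−8)²/8 + (9−8)²/8 + (19−8)²/8 + (8−8)²/8 + (6−8)²/8 + (1−8)²/8 + (2−8)²/8
   = 0.1250 + 3.1250 + 1.1250 + 2.0000 + 0.1250 + 15.1250 + 0.0000 + 0.5000 + 6.1250 + 4.5000
Sum = 32.750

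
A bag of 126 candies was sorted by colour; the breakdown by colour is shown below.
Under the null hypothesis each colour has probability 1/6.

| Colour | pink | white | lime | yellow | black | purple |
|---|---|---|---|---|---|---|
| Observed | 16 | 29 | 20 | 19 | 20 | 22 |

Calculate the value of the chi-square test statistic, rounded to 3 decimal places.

4.571

Expected count for each of the 6 categories: 126/6 = 21.
pink: (16 − 21)²/21 = 25/21 = 1.1905
white: (29 − 21)²/21 = 64/21 = 3.0476
lime: (20 − 21)²/21 = 1/21 = 0.0476
yellow: (19 − 21)²/21 = 4/21 = 0.1905
black: (20 − 21)²/21 = 1/21 = 0.0476
purple: (22 − 21)²/21 = 1/21 = 0.0476
Sum = 4.571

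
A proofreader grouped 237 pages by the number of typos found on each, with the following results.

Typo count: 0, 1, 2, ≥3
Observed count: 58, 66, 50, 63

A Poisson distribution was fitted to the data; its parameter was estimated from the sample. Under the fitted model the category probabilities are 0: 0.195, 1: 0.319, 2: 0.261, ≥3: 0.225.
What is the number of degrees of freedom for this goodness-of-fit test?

There are k = 4 categories and 1 parameter estimated from the data, so df = 4 − 1 − 1 = 2.

2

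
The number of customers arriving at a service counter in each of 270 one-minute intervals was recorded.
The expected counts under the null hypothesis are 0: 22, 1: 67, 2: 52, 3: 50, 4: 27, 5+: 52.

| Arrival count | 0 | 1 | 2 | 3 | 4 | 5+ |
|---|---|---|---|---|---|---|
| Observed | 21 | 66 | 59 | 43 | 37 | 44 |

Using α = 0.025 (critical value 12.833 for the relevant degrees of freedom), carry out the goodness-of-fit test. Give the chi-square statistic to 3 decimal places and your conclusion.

χ² = (21−22)²/22 + (66−67)²/67 + (59−52)²/52 + (43−50)²/50 + (37−27)²/27 + (44−52)²/52
   = 0.0455 + 0.0149 + 0.9423 + 0.9800 + 3.7037 + 1.2308
Sum = 6.917
df = 5. Since 6.917 < 12.833, we do not reject H₀.

6.917; do not reject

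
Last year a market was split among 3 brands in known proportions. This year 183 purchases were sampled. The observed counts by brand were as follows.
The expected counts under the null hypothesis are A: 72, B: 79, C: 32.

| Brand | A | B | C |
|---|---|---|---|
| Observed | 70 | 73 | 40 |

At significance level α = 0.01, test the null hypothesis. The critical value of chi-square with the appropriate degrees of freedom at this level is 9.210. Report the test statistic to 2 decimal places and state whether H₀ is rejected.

2.51; do not reject

A: (70 − 72)²/72 = 4/72 = 0.056
B: (73 − 79)²/79 = 36/79 = 0.456
C: (40 − 32)²/32 = 64/32 = 2.000
Sum = 2.51
df = 2. Since 2.51 < 9.210, we do not reject H₀.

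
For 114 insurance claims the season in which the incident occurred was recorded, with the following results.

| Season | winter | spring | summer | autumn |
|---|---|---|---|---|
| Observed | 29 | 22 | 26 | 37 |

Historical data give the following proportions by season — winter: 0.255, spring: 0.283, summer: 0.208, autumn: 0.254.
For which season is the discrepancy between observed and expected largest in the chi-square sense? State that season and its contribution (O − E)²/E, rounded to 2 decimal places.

Expected counts E_i = n·p_i: 114×0.255 = 29.07, 114×0.283 = 32.262, 114×0.208 = 23.712, 114×0.254 = 28.956.
cat         O        E   (O−E)²/E
winter     29    29.07      0.000
spring     22   32.262      3.264
summer     26   23.712      0.221
autumn     37   28.956      2.235
The largest term is for spring: 3.26.

spring, 3.26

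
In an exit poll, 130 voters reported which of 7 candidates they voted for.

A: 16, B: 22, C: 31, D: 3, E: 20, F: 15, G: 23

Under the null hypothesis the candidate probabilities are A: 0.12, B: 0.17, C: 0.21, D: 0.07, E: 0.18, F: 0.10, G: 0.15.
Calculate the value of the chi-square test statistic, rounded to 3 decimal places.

Expected counts E_i = n·p_i: 130×0.12 = 15.6, 130×0.17 = 22.1, 130×0.21 = 27.3, 130×0.07 = 9.1, 130×0.18 = 23.4, 130×0.10 = 13, 130×0.15 = 19.5.
cat         O        E   (O−E)²/E
A          16     15.6     0.0103
B          22     22.1     0.0005
C          31     27.3     0.5015
D           3      9.1     4.0890
E          20     23.4     0.4940
F          15       13     0.3077
G          23     19.5     0.6282
Sum = 6.031

6.031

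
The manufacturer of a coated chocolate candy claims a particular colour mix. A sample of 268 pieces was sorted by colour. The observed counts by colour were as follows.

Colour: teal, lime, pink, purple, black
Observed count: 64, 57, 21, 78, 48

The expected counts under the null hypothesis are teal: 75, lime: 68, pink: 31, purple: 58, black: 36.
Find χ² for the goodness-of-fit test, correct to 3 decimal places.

17.515

teal: (64 − 75)²/75 = 121/75 = 1.6133
lime: (57 − 68)²/68 = 121/68 = 1.7794
pink: (21 − 31)²/31 = 100/31 = 3.2258
purple: (78 − 58)²/58 = 400/58 = 6.8966
black: (48 − 36)²/36 = 144/36 = 4.0000
Sum = 17.515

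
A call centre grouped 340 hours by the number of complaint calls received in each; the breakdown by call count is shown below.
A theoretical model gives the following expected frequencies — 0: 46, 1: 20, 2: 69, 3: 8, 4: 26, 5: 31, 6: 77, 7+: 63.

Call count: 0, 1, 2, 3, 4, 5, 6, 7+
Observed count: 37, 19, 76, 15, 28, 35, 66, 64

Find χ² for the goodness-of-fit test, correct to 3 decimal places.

10.903

χ² = (37−46)²/46 + (19−20)²/20 + (76−69)²/69 + (15−8)²/8 + (28−26)²/26 + (35−31)²/31 + (66−77)²/77 + (64−63)²/63
   = 1.7609 + 0.0500 + 0.7101 + 6.1250 + 0.1538 + 0.5161 + 1.5714 + 0.0159
Sum = 10.903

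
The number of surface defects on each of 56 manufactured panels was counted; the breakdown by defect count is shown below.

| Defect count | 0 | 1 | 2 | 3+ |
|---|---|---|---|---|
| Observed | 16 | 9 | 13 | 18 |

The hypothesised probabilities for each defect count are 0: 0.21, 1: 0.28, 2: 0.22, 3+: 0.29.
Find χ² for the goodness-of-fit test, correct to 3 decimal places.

Expected counts E_i = n·p_i: 56×0.21 = 11.76, 56×0.28 = 15.68, 56×0.22 = 12.32, 56×0.29 = 16.24.
0: (16 − 11.76)²/11.76 = 17.9776/11.76 = 1.5287
1: (9 − 15.68)²/15.68 = 44.6224/15.68 = 2.8458
2: (13 − 12.32)²/12.32 = 0.4624/12.32 = 0.0375
3+: (18 − 16.24)²/16.24 = 3.0976/16.24 = 0.1907
Sum = 4.603

4.603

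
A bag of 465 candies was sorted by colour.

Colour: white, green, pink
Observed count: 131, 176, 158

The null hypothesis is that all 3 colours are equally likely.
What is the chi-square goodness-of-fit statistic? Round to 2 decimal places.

Under H₀ each category has probability 1/3, so each expected count is 465/3 = 155.
white: (131 − 155)²/155 = 576/155 = 3.716
green: (176 − 155)²/155 = 441/155 = 2.845
pink: (158 − 155)²/155 = 9/155 = 0.058
Sum = 6.62

6.62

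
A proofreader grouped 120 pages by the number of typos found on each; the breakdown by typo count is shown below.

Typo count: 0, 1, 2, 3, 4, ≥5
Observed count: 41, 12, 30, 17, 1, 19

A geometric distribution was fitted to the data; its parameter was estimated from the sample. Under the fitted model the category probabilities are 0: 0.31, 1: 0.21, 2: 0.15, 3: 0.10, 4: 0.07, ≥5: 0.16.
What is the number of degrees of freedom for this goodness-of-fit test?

4

There are k = 6 categories and 1 parameter estimated from the data, so df = 6 − 1 − 1 = 4.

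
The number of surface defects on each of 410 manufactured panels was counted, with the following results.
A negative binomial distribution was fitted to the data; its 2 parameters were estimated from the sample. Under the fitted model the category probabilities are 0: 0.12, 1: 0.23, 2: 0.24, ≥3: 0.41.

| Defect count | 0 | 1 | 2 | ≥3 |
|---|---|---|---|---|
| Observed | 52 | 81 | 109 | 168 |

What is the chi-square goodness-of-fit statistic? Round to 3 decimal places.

Expected counts E_i = n·p_i: 410×0.12 = 49.2, 410×0.23 = 94.3, 410×0.24 = 98.4, 410×0.41 = 168.1.
0: (52 − 49.2)²/49.2 = 7.84/49.2 = 0.1593
1: (81 − 94.3)²/94.3 = 176.89/94.3 = 1.8758
2: (109 − 98.4)²/98.4 = 112.36/98.4 = 1.1419
≥3: (168 − 168.1)²/168.1 = 0.01/168.1 = 0.0001
Sum = 3.177

3.177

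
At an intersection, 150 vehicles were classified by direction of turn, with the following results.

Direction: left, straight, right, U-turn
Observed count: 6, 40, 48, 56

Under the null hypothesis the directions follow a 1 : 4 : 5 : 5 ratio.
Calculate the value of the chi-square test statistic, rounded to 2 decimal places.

2.40

Ratio total = 15. Expected counts: 150×1/15 = 10, 150×4/15 = 40, 150×5/15 = 50, 150×5/15 = 50.
left: (6 − 10)²/10 = 16/10 = 1.600
straight: (40 − 40)²/40 = 0/40 = 0.000
right: (48 − 50)²/50 = 4/50 = 0.080
U-turn: (56 − 50)²/50 = 36/50 = 0.720
Sum = 2.40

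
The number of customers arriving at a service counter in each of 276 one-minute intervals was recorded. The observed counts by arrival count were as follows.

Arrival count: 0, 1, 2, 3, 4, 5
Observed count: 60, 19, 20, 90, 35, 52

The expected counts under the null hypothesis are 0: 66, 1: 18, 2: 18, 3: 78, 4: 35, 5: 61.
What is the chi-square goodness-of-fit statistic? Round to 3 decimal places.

3.997

χ² = (60−66)²/66 + (19−18)²/18 + (20−18)²/18 + (90−78)²/78 + (35−35)²/35 + (52−61)²/61
   = 0.5455 + 0.0556 + 0.2222 + 1.8462 + 0.0000 + 1.3279
Sum = 3.997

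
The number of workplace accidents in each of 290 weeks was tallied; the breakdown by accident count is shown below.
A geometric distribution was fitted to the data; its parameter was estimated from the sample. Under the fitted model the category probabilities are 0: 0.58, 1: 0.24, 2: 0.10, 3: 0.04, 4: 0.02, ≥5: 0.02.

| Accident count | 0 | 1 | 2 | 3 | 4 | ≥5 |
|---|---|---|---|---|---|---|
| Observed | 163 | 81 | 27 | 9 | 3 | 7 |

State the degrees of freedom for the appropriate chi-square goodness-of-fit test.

There are k = 6 categories and 1 parameter estimated from the data, so df = 6 − 1 − 1 = 4.

4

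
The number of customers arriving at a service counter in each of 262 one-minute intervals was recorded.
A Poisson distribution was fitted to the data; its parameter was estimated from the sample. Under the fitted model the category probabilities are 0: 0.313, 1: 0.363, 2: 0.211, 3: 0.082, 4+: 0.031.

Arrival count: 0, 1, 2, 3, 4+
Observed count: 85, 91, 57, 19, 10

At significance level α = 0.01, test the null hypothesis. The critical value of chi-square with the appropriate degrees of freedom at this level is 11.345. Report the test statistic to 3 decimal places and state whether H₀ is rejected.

1.061; do not reject

Expected counts E_i = n·p_i: 262×0.313 = 82.006, 262×0.363 = 95.106, 262×0.211 = 55.282, 262×0.082 = 21.484, 262×0.031 = 8.122.
χ² = (85−82.006)²/82.006 + (91−95.106)²/95.106 + (57−55.282)²/55.282 + (19−21.484)²/21.484 + (10−8.122)²/8.122
   = 0.1093 + 0.1773 + 0.0534 + 0.2872 + 0.4342
Sum = 1.061
df = 3. Since 1.061 < 11.345, we do not reject H₀.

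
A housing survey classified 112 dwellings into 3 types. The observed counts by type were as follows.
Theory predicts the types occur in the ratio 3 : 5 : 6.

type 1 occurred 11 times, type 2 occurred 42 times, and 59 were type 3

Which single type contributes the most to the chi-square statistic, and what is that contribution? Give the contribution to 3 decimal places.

type 1, 7.042

Ratio total = 14. Expected counts: 112×3/14 = 24, 112×5/14 = 40, 112×6/14 = 48.
χ² = (11−24)²/24 + (42−40)²/40 + (59−48)²/48
   = 7.0417 + 0.1000 + 2.5208
The largest term is for type 1: 7.042.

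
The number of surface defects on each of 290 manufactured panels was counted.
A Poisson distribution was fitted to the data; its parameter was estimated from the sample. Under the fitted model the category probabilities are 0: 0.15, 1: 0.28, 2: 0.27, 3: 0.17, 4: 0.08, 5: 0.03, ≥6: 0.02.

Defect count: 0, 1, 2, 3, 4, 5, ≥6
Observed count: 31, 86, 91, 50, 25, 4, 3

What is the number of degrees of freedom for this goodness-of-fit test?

There are k = 7 categories and 1 parameter estimated from the data, so df = 7 − 1 − 1 = 5.

5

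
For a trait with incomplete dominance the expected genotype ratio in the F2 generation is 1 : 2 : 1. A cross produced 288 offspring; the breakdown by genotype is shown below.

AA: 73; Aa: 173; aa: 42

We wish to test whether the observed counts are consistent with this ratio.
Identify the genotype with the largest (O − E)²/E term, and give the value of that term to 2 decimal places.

Ratio total = 4. Expected counts: 288×1/4 = 72, 288×2/4 = 144, 288×1/4 = 72.
cat         O        E   (O−E)²/E
AA         73       72      0.014
Aa        173      144      5.840
aa         42       72     12.500
The largest term is for aa: 12.50.

aa, 12.50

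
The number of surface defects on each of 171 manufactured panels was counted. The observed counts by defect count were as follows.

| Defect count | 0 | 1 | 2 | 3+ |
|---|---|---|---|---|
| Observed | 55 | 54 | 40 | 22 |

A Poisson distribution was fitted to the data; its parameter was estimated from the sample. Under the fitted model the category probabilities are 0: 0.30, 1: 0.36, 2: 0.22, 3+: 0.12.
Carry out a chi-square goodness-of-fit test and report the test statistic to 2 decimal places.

1.45

Expected counts E_i = n·p_i: 171×0.30 = 51.3, 171×0.36 = 61.56, 171×0.22 = 37.62, 171×0.12 = 20.52.
χ² = (55−51.3)²/51.3 + (54−61.56)²/61.56 + (40−37.62)²/37.62 + (22−20.52)²/20.52
   = 0.267 + 0.928 + 0.151 + 0.107
Sum = 1.45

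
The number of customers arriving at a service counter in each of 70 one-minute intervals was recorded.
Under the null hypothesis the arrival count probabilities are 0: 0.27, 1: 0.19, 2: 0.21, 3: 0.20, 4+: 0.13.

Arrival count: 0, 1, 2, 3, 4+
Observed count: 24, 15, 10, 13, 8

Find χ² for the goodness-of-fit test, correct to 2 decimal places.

3.30

Expected counts E_i = n·p_i: 70×0.27 = 18.9, 70×0.19 = 13.3, 70×0.21 = 14.7, 70×0.20 = 14, 70×0.13 = 9.1.
0: (24 − 18.9)²/18.9 = 26.01/18.9 = 1.376
1: (15 − 13.3)²/13.3 = 2.89/13.3 = 0.217
2: (10 − 14.7)²/14.7 = 22.09/14.7 = 1.503
3: (13 − 14)²/14 = 1/14 = 0.071
4+: (8 − 9.1)²/9.1 = 1.21/9.1 = 0.133
Sum = 3.30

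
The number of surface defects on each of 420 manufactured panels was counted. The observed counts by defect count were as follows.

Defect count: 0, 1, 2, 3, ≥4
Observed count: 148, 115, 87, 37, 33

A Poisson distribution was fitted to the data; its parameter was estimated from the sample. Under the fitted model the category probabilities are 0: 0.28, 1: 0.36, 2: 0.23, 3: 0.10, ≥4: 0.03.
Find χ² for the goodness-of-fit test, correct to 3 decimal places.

Expected counts E_i = n·p_i: 420×0.28 = 117.6, 420×0.36 = 151.2, 420×0.23 = 96.6, 420×0.10 = 42, 420×0.03 = 12.6.
0: (148 − 117.6)²/117.6 = 924.16/117.6 = 7.8585
1: (115 − 151.2)²/151.2 = 1310.44/151.2 = 8.6669
2: (87 − 96.6)²/96.6 = 92.16/96.6 = 0.9540
3: (37 − 42)²/42 = 25/42 = 0.5952
≥4: (33 − 12.6)²/12.6 = 416.16/12.6 = 33.0286
Sum = 51.103

51.103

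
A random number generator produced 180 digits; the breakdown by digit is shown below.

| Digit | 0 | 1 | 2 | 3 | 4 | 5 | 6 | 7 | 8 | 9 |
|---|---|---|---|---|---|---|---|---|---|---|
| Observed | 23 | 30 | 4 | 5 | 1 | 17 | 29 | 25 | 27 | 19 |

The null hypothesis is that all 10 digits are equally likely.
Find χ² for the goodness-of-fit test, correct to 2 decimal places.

59.78

Expected count for each of the 10 categories: 180/10 = 18.
0: (23 − 18)²/18 = 25/18 = 1.389
1: (30 − 18)²/18 = 144/18 = 8.000
2: (4 − 18)²/18 = 196/18 = 10.889
3: (5 − 18)²/18 = 169/18 = 9.389
4: (1 − 18)²/18 = 289/18 = 16.056
5: (17 − 18)²/18 = 1/18 = 0.056
6: (29 − 18)²/18 = 121/18 = 6.722
7: (25 − 18)²/18 = 49/18 = 2.722
8: (27 − 18)²/18 = 81/18 = 4.500
9: (19 − 18)²/18 = 1/18 = 0.056
Sum = 59.78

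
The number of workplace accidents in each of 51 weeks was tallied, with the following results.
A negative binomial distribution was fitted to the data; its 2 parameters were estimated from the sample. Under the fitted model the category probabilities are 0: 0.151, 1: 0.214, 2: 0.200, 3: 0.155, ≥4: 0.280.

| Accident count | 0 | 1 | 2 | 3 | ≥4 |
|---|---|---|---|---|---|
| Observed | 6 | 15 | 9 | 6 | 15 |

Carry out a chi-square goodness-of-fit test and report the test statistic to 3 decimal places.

Expected counts E_i = n·p_i: 51×0.151 = 7.701, 51×0.214 = 10.914, 51×0.200 = 10.2, 51×0.155 = 7.905, 51×0.280 = 14.28.
cat         O        E   (O−E)²/E
0           6    7.701     0.3757
1          15   10.914     1.5297
2           9     10.2     0.1412
3           6    7.905     0.4591
≥4         15    14.28     0.0363
Sum = 2.542

2.542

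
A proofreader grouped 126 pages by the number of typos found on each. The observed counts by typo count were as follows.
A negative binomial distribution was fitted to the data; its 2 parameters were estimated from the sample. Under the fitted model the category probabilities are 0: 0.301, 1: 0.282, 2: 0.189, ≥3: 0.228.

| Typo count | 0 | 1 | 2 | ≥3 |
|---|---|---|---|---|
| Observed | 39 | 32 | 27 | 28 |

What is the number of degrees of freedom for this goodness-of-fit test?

There are k = 4 categories and 2 parameters estimated from the data, so df = 4 − 1 − 2 = 1.

1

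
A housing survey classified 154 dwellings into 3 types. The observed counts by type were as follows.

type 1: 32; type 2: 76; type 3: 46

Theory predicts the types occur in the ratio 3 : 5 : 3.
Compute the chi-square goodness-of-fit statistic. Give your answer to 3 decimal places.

3.276

Ratio total = 11. Expected counts: 154×3/11 = 42, 154×5/11 = 70, 154×3/11 = 42.
cat         O        E   (O−E)²/E
type 1     32       42     2.3810
type 2     76       70     0.5143
type 3     46       42     0.3810
Sum = 3.276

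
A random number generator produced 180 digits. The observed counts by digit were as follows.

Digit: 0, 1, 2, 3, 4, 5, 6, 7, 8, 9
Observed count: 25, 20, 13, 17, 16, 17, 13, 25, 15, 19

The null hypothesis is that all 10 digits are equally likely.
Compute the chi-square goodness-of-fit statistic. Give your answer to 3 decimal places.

Expected count for each of the 10 categories: 180/10 = 18.
cat         O        E   (O−E)²/E
0          25       18     2.7222
1          20       18     0.2222
2          13       18     1.3889
3          17       18     0.0556
4          16       18     0.2222
5          17       18     0.0556
6          13       18     1.3889
7          25       18     2.7222
8          15       18     0.5000
9          19       18     0.0556
Sum = 9.333

9.333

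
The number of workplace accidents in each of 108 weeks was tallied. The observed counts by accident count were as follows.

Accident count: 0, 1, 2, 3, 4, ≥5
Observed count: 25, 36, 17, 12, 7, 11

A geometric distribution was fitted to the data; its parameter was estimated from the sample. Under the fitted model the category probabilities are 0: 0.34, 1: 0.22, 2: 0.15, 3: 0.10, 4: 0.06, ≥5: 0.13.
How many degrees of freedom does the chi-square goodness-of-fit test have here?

4

There are k = 6 categories and 1 parameter estimated from the data, so df = 6 − 1 − 1 = 4.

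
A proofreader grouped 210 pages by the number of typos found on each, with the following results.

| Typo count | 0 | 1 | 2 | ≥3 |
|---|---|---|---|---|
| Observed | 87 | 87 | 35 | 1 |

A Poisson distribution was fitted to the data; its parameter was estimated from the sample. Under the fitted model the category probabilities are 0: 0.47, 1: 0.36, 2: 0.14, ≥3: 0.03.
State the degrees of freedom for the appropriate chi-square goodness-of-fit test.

2

There are k = 4 categories and 1 parameter estimated from the data, so df = 4 − 1 − 1 = 2.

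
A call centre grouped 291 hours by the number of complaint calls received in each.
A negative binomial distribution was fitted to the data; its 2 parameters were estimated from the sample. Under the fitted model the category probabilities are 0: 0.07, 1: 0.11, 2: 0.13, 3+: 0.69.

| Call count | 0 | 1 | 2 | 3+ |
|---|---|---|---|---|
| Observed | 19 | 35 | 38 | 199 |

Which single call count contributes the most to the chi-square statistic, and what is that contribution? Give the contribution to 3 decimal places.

Expected counts E_i = n·p_i: 291×0.07 = 20.37, 291×0.11 = 32.01, 291×0.13 = 37.83, 291×0.69 = 200.79.
0: (19 − 20.37)²/20.37 = 1.8769/20.37 = 0.0921
1: (35 − 32.01)²/32.01 = 8.9401/32.01 = 0.2793
2: (38 − 37.83)²/37.83 = 0.0289/37.83 = 0.0008
3+: (199 − 200.79)²/200.79 = 3.2041/200.79 = 0.0160
The largest term is for 1: 0.279.

1, 0.279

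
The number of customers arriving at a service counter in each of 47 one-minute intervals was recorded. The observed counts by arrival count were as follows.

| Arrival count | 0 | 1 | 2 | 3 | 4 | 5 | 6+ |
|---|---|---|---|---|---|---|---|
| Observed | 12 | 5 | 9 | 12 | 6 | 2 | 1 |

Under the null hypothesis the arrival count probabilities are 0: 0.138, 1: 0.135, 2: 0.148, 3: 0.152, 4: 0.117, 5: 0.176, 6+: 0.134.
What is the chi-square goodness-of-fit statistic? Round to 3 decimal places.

Expected counts E_i = n·p_i: 47×0.138 = 6.486, 47×0.135 = 6.345, 47×0.148 = 6.956, 47×0.152 = 7.144, 47×0.117 = 5.499, 47×0.176 = 8.272, 47×0.134 = 6.298.
cat         O        E   (O−E)²/E
0          12    6.486     4.6877
1           5    6.345     0.2851
2           9    6.956     0.6006
3          12    7.144     3.3008
4           6    5.499     0.0456
5           2    8.272     4.7556
6+          1    6.298     4.4568
Sum = 18.132

18.132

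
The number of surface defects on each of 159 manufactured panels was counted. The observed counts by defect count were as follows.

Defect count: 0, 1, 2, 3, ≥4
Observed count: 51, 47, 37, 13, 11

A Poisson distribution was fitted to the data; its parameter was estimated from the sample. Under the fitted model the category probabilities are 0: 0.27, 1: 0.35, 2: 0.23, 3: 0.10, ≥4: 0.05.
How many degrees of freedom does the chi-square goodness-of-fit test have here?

There are k = 5 categories and 1 parameter estimated from the data, so df = 5 − 1 − 1 = 3.

3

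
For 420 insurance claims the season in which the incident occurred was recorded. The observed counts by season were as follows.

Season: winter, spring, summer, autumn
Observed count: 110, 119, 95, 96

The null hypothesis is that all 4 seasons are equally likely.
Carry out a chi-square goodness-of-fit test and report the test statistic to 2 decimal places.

Under H₀ each category has probability 1/4, so each expected count is 420/4 = 105.
χ² = (110−105)²/105 + (119−105)²/105 + (95−105)²/105 + (96−105)²/105
   = 0.238 + 1.867 + 0.952 + 0.771
Sum = 3.83

3.83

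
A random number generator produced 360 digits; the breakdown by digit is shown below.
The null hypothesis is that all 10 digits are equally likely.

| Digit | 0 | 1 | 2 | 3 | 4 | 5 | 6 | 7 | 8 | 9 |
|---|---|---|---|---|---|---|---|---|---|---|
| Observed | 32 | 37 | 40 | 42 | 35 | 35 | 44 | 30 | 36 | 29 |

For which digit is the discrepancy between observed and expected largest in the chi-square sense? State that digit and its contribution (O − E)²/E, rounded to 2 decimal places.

6, 1.78

Expected count for each of the 10 categories: 360/10 = 36.
0: (32 − 36)²/36 = 16/36 = 0.444
1: (37 − 36)²/36 = 1/36 = 0.028
2: (40 − 36)²/36 = 16/36 = 0.444
3: (42 − 36)²/36 = 36/36 = 1.000
4: (35 − 36)²/36 = 1/36 = 0.028
5: (35 − 36)²/36 = 1/36 = 0.028
6: (44 − 36)²/36 = 64/36 = 1.778
7: (30 − 36)²/36 = 36/36 = 1.000
8: (36 − 36)²/36 = 0/36 = 0.000
9: (29 − 36)²/36 = 49/36 = 1.361
The largest term is for 6: 1.78.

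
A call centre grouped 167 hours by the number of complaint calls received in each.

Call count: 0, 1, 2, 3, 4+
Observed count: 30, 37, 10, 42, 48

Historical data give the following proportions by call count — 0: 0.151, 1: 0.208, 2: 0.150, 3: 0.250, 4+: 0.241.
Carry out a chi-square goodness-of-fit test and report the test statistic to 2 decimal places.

11.59

Expected counts E_i = n·p_i: 167×0.151 = 25.217, 167×0.208 = 34.736, 167×0.150 = 25.05, 167×0.250 = 41.75, 167×0.241 = 40.247.
cat         O        E   (O−E)²/E
0          30   25.217      0.907
1          37   34.736      0.148
2          10    25.05      9.042
3          42    41.75      0.001
4+         48   40.247      1.494
Sum = 11.59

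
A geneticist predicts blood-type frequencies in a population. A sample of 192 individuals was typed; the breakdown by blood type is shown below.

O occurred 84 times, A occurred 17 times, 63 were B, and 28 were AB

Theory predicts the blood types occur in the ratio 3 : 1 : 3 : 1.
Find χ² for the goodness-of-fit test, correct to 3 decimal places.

Ratio total = 8. Expected counts: 192×3/8 = 72, 192×1/8 = 24, 192×3/8 = 72, 192×1/8 = 24.
O: (84 − 72)²/72 = 144/72 = 2.0000
A: (17 − 24)²/24 = 49/24 = 2.0417
B: (63 − 72)²/72 = 81/72 = 1.1250
AB: (28 − 24)²/24 = 16/24 = 0.6667
Sum = 5.833

5.833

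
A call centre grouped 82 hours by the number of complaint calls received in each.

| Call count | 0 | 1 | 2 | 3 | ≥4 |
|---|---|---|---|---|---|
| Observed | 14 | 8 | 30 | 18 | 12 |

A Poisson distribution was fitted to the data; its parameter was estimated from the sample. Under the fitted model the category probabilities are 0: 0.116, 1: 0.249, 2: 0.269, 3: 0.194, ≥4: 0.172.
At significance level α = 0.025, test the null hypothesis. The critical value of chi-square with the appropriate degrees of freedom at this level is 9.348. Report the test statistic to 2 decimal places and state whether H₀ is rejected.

13.12; reject

Expected counts E_i = n·p_i: 82×0.116 = 9.512, 82×0.249 = 20.418, 82×0.269 = 22.058, 82×0.194 = 15.908, 82×0.172 = 14.104.
cat         O        E   (O−E)²/E
0          14    9.512      2.118
1           8   20.418      7.552
2          30   22.058      2.860
3          18   15.908      0.275
≥4         12   14.104      0.314
Sum = 13.12
df = 3. Since 13.12 > 9.348, we reject H₀.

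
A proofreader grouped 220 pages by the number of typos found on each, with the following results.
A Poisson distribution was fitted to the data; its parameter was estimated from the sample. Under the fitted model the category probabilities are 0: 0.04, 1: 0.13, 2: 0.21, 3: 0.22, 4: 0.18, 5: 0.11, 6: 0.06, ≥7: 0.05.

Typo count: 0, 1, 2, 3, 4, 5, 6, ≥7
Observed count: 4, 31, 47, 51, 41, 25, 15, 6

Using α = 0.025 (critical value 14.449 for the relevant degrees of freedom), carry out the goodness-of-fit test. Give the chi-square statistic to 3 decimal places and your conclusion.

Expected counts E_i = n·p_i: 220×0.04 = 8.8, 220×0.13 = 28.6, 220×0.21 = 46.2, 220×0.22 = 48.4, 220×0.18 = 39.6, 220×0.11 = 24.2, 220×0.06 = 13.2, 220×0.05 = 11.
0: (4 − 8.8)²/8.8 = 23.04/8.8 = 2.6182
1: (31 − 28.6)²/28.6 = 5.76/28.6 = 0.2014
2: (47 − 46.2)²/46.2 = 0.64/46.2 = 0.0139
3: (51 − 48.4)²/48.4 = 6.76/48.4 = 0.1397
4: (41 − 39.6)²/39.6 = 1.96/39.6 = 0.0495
5: (25 − 24.2)²/24.2 = 0.64/24.2 = 0.0264
6: (15 − 13.2)²/13.2 = 3.24/13.2 = 0.2455
≥7: (6 − 11)²/11 = 25/11 = 2.2727
Sum = 5.567
df = 6. Since 5.567 < 14.449, we do not reject H₀.

5.567; do not reject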